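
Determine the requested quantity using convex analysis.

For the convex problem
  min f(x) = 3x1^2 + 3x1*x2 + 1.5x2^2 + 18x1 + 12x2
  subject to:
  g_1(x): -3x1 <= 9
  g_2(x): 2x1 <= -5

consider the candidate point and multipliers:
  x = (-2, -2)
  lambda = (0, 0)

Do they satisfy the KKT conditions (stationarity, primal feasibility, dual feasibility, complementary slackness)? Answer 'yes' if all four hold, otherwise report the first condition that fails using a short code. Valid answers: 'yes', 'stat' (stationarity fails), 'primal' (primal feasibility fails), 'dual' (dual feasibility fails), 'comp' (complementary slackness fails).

Gradient of f: grad f(x) = Q x + c = (0, 0)
Constraint values g_i(x) = a_i^T x - b_i:
  g_1((-2, -2)) = -3
  g_2((-2, -2)) = 1
Stationarity residual: grad f(x) + sum_i lambda_i a_i = (0, 0)
  -> stationarity OK
Primal feasibility (all g_i <= 0): FAILS
Dual feasibility (all lambda_i >= 0): OK
Complementary slackness (lambda_i * g_i(x) = 0 for all i): OK

Verdict: the first failing condition is primal_feasibility -> primal.

primal


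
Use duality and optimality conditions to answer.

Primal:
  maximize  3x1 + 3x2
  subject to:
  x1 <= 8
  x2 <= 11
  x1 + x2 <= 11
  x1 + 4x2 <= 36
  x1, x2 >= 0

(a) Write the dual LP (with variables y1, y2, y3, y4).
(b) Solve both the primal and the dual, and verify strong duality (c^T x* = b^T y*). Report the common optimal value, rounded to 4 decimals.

The standard primal-dual pair for 'max c^T x s.t. A x <= b, x >= 0' is:
  Dual:  min b^T y  s.t.  A^T y >= c,  y >= 0.

So the dual LP is:
  minimize  8y1 + 11y2 + 11y3 + 36y4
  subject to:
    y1 + y3 + y4 >= 3
    y2 + y3 + 4y4 >= 3
    y1, y2, y3, y4 >= 0

Solving the primal: x* = (8, 3).
  primal value c^T x* = 33.
Solving the dual: y* = (0, 0, 3, 0).
  dual value b^T y* = 33.
Strong duality: c^T x* = b^T y*. Confirmed.

33


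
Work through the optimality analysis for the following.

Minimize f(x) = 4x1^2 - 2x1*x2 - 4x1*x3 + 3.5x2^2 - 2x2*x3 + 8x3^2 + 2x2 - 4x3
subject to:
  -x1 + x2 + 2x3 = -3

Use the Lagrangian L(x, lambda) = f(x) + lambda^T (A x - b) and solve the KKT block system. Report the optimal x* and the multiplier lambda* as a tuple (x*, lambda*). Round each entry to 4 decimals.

Form the Lagrangian:
  L(x, lambda) = (1/2) x^T Q x + c^T x + lambda^T (A x - b)
Stationarity (grad_x L = 0): Q x + c + A^T lambda = 0.
Primal feasibility: A x = b.

This gives the KKT block system:
  [ Q   A^T ] [ x     ]   [-c ]
  [ A    0  ] [ lambda ] = [ b ]

Solving the linear system:
  x*      = (0.1139, -1.4177, -0.7342)
  lambda* = (6.6835)
  f(x*)   = 10.0759

x* = (0.1139, -1.4177, -0.7342), lambda* = (6.6835)


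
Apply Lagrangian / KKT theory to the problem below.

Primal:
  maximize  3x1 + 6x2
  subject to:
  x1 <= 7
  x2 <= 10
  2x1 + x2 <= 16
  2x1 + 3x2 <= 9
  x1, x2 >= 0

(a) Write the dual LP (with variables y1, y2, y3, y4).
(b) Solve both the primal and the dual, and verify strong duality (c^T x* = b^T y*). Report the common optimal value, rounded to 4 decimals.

The standard primal-dual pair for 'max c^T x s.t. A x <= b, x >= 0' is:
  Dual:  min b^T y  s.t.  A^T y >= c,  y >= 0.

So the dual LP is:
  minimize  7y1 + 10y2 + 16y3 + 9y4
  subject to:
    y1 + 2y3 + 2y4 >= 3
    y2 + y3 + 3y4 >= 6
    y1, y2, y3, y4 >= 0

Solving the primal: x* = (0, 3).
  primal value c^T x* = 18.
Solving the dual: y* = (0, 0, 0, 2).
  dual value b^T y* = 18.
Strong duality: c^T x* = b^T y*. Confirmed.

18


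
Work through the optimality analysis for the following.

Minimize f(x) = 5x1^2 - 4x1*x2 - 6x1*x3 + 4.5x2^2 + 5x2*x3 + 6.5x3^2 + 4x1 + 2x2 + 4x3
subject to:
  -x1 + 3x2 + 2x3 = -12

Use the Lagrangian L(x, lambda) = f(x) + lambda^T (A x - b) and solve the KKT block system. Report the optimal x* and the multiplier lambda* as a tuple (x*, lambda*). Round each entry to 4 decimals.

Form the Lagrangian:
  L(x, lambda) = (1/2) x^T Q x + c^T x + lambda^T (A x - b)
Stationarity (grad_x L = 0): Q x + c + A^T lambda = 0.
Primal feasibility: A x = b.

This gives the KKT block system:
  [ Q   A^T ] [ x     ]   [-c ]
  [ A    0  ] [ lambda ] = [ b ]

Solving the linear system:
  x*      = (-1.5688, -3.7217, -1.2018)
  lambda* = (10.4098)
  f(x*)   = 53.1957

x* = (-1.5688, -3.7217, -1.2018), lambda* = (10.4098)


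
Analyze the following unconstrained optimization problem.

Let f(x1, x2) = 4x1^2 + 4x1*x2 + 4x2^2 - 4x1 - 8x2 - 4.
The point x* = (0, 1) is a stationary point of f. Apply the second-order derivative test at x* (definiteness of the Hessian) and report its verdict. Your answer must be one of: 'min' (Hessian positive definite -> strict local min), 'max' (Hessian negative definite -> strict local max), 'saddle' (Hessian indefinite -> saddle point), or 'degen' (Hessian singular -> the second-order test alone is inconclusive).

Compute the Hessian H = grad^2 f:
  H = [[8, 4], [4, 8]]
Verify stationarity: grad f(x*) = H x* + g = (0, 0).
Eigenvalues of H: 4, 12.
Both eigenvalues > 0, so H is positive definite -> x* is a strict local min.

min


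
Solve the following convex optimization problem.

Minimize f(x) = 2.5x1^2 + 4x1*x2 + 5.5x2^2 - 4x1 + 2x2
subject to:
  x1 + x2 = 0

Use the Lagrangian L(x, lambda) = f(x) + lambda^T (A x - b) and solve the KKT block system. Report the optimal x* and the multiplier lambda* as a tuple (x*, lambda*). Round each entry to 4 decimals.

Form the Lagrangian:
  L(x, lambda) = (1/2) x^T Q x + c^T x + lambda^T (A x - b)
Stationarity (grad_x L = 0): Q x + c + A^T lambda = 0.
Primal feasibility: A x = b.

This gives the KKT block system:
  [ Q   A^T ] [ x     ]   [-c ]
  [ A    0  ] [ lambda ] = [ b ]

Solving the linear system:
  x*      = (0.75, -0.75)
  lambda* = (3.25)
  f(x*)   = -2.25

x* = (0.75, -0.75), lambda* = (3.25)


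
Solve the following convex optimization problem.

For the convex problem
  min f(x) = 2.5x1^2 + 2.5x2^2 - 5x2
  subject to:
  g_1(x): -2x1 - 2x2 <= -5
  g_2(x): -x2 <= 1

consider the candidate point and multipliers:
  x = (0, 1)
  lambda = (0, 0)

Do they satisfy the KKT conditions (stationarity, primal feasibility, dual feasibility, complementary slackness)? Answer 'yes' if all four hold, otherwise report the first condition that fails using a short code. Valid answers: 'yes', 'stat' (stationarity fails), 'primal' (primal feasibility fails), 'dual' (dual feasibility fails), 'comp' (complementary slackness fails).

Gradient of f: grad f(x) = Q x + c = (0, 0)
Constraint values g_i(x) = a_i^T x - b_i:
  g_1((0, 1)) = 3
  g_2((0, 1)) = -2
Stationarity residual: grad f(x) + sum_i lambda_i a_i = (0, 0)
  -> stationarity OK
Primal feasibility (all g_i <= 0): FAILS
Dual feasibility (all lambda_i >= 0): OK
Complementary slackness (lambda_i * g_i(x) = 0 for all i): OK

Verdict: the first failing condition is primal_feasibility -> primal.

primal


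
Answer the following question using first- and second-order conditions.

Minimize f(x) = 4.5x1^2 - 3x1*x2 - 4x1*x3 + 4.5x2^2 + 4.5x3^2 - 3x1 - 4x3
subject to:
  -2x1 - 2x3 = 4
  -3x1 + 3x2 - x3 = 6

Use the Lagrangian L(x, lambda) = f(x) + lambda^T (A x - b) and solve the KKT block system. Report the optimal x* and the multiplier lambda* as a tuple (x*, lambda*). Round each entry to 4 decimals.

Form the Lagrangian:
  L(x, lambda) = (1/2) x^T Q x + c^T x + lambda^T (A x - b)
Stationarity (grad_x L = 0): Q x + c + A^T lambda = 0.
Primal feasibility: A x = b.

This gives the KKT block system:
  [ Q   A^T ] [ x     ]   [-c ]
  [ A    0  ] [ lambda ] = [ b ]

Solving the linear system:
  x*      = (-1.1923, 0.5385, -0.8077)
  lambda* = (-1.8462, -2.8077)
  f(x*)   = 15.5192

x* = (-1.1923, 0.5385, -0.8077), lambda* = (-1.8462, -2.8077)


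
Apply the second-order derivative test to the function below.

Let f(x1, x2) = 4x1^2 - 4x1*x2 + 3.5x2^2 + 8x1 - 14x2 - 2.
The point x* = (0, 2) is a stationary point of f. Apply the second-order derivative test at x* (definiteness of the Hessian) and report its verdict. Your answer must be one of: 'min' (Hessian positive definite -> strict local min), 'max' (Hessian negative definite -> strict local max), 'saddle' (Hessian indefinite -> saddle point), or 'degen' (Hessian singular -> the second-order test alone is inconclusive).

Compute the Hessian H = grad^2 f:
  H = [[8, -4], [-4, 7]]
Verify stationarity: grad f(x*) = H x* + g = (0, 0).
Eigenvalues of H: 3.4689, 11.5311.
Both eigenvalues > 0, so H is positive definite -> x* is a strict local min.

min


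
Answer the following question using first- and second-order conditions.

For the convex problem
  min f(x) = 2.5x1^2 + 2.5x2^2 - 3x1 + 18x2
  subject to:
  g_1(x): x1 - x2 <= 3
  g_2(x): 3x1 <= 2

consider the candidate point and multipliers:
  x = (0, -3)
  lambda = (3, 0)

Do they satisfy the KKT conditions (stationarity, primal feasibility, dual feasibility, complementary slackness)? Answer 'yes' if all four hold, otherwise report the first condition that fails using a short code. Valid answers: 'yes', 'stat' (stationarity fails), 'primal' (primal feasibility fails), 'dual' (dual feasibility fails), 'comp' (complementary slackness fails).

Gradient of f: grad f(x) = Q x + c = (-3, 3)
Constraint values g_i(x) = a_i^T x - b_i:
  g_1((0, -3)) = 0
  g_2((0, -3)) = -2
Stationarity residual: grad f(x) + sum_i lambda_i a_i = (0, 0)
  -> stationarity OK
Primal feasibility (all g_i <= 0): OK
Dual feasibility (all lambda_i >= 0): OK
Complementary slackness (lambda_i * g_i(x) = 0 for all i): OK

Verdict: yes, KKT holds.

yes


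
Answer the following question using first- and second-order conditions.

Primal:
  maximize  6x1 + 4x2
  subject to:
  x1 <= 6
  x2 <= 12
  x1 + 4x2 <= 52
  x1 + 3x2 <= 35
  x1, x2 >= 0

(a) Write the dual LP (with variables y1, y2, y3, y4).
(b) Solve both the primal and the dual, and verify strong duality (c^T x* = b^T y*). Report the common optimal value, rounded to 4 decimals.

The standard primal-dual pair for 'max c^T x s.t. A x <= b, x >= 0' is:
  Dual:  min b^T y  s.t.  A^T y >= c,  y >= 0.

So the dual LP is:
  minimize  6y1 + 12y2 + 52y3 + 35y4
  subject to:
    y1 + y3 + y4 >= 6
    y2 + 4y3 + 3y4 >= 4
    y1, y2, y3, y4 >= 0

Solving the primal: x* = (6, 9.6667).
  primal value c^T x* = 74.6667.
Solving the dual: y* = (4.6667, 0, 0, 1.3333).
  dual value b^T y* = 74.6667.
Strong duality: c^T x* = b^T y*. Confirmed.

74.6667


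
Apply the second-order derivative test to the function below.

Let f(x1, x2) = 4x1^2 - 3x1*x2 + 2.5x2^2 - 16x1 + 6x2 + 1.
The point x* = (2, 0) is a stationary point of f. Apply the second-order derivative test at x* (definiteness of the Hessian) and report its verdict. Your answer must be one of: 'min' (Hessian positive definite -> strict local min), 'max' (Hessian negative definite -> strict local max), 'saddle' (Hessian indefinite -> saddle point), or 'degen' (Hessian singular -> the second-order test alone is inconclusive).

Compute the Hessian H = grad^2 f:
  H = [[8, -3], [-3, 5]]
Verify stationarity: grad f(x*) = H x* + g = (0, 0).
Eigenvalues of H: 3.1459, 9.8541.
Both eigenvalues > 0, so H is positive definite -> x* is a strict local min.

min


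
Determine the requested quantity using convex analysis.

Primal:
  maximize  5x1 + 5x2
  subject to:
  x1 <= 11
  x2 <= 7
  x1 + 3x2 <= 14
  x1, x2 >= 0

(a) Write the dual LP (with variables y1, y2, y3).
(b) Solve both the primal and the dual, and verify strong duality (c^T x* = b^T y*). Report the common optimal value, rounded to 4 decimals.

The standard primal-dual pair for 'max c^T x s.t. A x <= b, x >= 0' is:
  Dual:  min b^T y  s.t.  A^T y >= c,  y >= 0.

So the dual LP is:
  minimize  11y1 + 7y2 + 14y3
  subject to:
    y1 + y3 >= 5
    y2 + 3y3 >= 5
    y1, y2, y3 >= 0

Solving the primal: x* = (11, 1).
  primal value c^T x* = 60.
Solving the dual: y* = (3.3333, 0, 1.6667).
  dual value b^T y* = 60.
Strong duality: c^T x* = b^T y*. Confirmed.

60


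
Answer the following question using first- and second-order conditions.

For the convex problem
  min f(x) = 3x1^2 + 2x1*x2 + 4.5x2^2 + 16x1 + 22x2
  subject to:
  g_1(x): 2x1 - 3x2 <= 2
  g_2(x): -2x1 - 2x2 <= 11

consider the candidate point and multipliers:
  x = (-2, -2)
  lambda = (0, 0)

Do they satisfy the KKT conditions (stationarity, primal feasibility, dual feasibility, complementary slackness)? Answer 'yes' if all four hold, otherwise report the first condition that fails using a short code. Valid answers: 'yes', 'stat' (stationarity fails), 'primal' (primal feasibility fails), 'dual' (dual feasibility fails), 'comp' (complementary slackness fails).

Gradient of f: grad f(x) = Q x + c = (0, 0)
Constraint values g_i(x) = a_i^T x - b_i:
  g_1((-2, -2)) = 0
  g_2((-2, -2)) = -3
Stationarity residual: grad f(x) + sum_i lambda_i a_i = (0, 0)
  -> stationarity OK
Primal feasibility (all g_i <= 0): OK
Dual feasibility (all lambda_i >= 0): OK
Complementary slackness (lambda_i * g_i(x) = 0 for all i): OK

Verdict: yes, KKT holds.

yes


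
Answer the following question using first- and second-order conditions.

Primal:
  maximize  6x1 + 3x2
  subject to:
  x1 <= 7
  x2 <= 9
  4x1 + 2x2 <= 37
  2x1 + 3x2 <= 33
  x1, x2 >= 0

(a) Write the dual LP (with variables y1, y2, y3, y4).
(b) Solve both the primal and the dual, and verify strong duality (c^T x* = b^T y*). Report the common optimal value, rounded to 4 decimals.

The standard primal-dual pair for 'max c^T x s.t. A x <= b, x >= 0' is:
  Dual:  min b^T y  s.t.  A^T y >= c,  y >= 0.

So the dual LP is:
  minimize  7y1 + 9y2 + 37y3 + 33y4
  subject to:
    y1 + 4y3 + 2y4 >= 6
    y2 + 2y3 + 3y4 >= 3
    y1, y2, y3, y4 >= 0

Solving the primal: x* = (7, 4.5).
  primal value c^T x* = 55.5.
Solving the dual: y* = (0, 0, 1.5, 0).
  dual value b^T y* = 55.5.
Strong duality: c^T x* = b^T y*. Confirmed.

55.5


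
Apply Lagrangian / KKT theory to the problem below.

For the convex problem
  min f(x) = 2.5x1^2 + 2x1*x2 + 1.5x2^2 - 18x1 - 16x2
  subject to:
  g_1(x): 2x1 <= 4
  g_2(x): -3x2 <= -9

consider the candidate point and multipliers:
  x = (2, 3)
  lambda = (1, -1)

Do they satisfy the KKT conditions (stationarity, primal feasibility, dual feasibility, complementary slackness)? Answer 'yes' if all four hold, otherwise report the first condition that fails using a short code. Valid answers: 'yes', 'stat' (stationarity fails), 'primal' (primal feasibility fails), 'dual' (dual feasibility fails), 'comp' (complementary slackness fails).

Gradient of f: grad f(x) = Q x + c = (-2, -3)
Constraint values g_i(x) = a_i^T x - b_i:
  g_1((2, 3)) = 0
  g_2((2, 3)) = 0
Stationarity residual: grad f(x) + sum_i lambda_i a_i = (0, 0)
  -> stationarity OK
Primal feasibility (all g_i <= 0): OK
Dual feasibility (all lambda_i >= 0): FAILS
Complementary slackness (lambda_i * g_i(x) = 0 for all i): OK

Verdict: the first failing condition is dual_feasibility -> dual.

dual


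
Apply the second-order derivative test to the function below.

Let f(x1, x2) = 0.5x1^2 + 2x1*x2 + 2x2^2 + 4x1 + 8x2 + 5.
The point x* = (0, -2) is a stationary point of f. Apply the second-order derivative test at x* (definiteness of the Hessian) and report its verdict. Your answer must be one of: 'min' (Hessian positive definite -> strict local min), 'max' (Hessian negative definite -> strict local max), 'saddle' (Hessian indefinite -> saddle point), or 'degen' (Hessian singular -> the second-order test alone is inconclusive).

Compute the Hessian H = grad^2 f:
  H = [[1, 2], [2, 4]]
Verify stationarity: grad f(x*) = H x* + g = (0, 0).
Eigenvalues of H: 0, 5.
H has a zero eigenvalue (singular; positive semidefinite but not definite), so H is neither positive definite, negative definite, nor indefinite. The second-order test alone is inconclusive -> degen.
(Indeed, f is constant along the null direction of H through x*, so x* is not a strict local extremum.)

degen


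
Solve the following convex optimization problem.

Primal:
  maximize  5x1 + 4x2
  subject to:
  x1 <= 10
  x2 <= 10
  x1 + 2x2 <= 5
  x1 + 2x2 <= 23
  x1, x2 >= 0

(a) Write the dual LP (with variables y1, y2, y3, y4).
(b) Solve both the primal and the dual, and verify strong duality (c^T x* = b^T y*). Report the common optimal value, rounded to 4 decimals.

The standard primal-dual pair for 'max c^T x s.t. A x <= b, x >= 0' is:
  Dual:  min b^T y  s.t.  A^T y >= c,  y >= 0.

So the dual LP is:
  minimize  10y1 + 10y2 + 5y3 + 23y4
  subject to:
    y1 + y3 + y4 >= 5
    y2 + 2y3 + 2y4 >= 4
    y1, y2, y3, y4 >= 0

Solving the primal: x* = (5, 0).
  primal value c^T x* = 25.
Solving the dual: y* = (0, 0, 5, 0).
  dual value b^T y* = 25.
Strong duality: c^T x* = b^T y*. Confirmed.

25


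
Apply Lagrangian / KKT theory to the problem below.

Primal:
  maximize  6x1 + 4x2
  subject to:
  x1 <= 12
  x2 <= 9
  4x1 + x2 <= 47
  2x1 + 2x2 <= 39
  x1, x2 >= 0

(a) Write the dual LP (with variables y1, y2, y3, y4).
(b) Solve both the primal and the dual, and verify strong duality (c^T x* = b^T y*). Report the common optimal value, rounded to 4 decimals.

The standard primal-dual pair for 'max c^T x s.t. A x <= b, x >= 0' is:
  Dual:  min b^T y  s.t.  A^T y >= c,  y >= 0.

So the dual LP is:
  minimize  12y1 + 9y2 + 47y3 + 39y4
  subject to:
    y1 + 4y3 + 2y4 >= 6
    y2 + y3 + 2y4 >= 4
    y1, y2, y3, y4 >= 0

Solving the primal: x* = (9.5, 9).
  primal value c^T x* = 93.
Solving the dual: y* = (0, 2.5, 1.5, 0).
  dual value b^T y* = 93.
Strong duality: c^T x* = b^T y*. Confirmed.

93


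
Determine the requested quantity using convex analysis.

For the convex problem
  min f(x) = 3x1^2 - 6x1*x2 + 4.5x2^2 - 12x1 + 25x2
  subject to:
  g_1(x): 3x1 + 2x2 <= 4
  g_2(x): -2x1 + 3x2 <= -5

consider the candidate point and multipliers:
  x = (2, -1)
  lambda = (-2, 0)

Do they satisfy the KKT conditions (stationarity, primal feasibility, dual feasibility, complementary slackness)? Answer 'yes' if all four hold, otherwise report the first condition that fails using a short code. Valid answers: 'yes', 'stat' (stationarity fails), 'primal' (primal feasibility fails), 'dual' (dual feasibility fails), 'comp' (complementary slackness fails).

Gradient of f: grad f(x) = Q x + c = (6, 4)
Constraint values g_i(x) = a_i^T x - b_i:
  g_1((2, -1)) = 0
  g_2((2, -1)) = -2
Stationarity residual: grad f(x) + sum_i lambda_i a_i = (0, 0)
  -> stationarity OK
Primal feasibility (all g_i <= 0): OK
Dual feasibility (all lambda_i >= 0): FAILS
Complementary slackness (lambda_i * g_i(x) = 0 for all i): OK

Verdict: the first failing condition is dual_feasibility -> dual.

dual


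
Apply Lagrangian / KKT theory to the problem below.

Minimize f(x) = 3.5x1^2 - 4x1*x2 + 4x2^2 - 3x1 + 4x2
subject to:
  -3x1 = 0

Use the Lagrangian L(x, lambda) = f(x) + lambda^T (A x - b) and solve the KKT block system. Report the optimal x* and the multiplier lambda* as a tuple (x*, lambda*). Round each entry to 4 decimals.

Form the Lagrangian:
  L(x, lambda) = (1/2) x^T Q x + c^T x + lambda^T (A x - b)
Stationarity (grad_x L = 0): Q x + c + A^T lambda = 0.
Primal feasibility: A x = b.

This gives the KKT block system:
  [ Q   A^T ] [ x     ]   [-c ]
  [ A    0  ] [ lambda ] = [ b ]

Solving the linear system:
  x*      = (0, -0.5)
  lambda* = (-0.3333)
  f(x*)   = -1

x* = (0, -0.5), lambda* = (-0.3333)


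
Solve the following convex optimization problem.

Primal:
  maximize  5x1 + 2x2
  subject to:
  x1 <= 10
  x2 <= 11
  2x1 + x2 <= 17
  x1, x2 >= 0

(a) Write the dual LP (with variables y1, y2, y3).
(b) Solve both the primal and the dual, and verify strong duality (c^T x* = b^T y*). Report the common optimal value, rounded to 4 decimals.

The standard primal-dual pair for 'max c^T x s.t. A x <= b, x >= 0' is:
  Dual:  min b^T y  s.t.  A^T y >= c,  y >= 0.

So the dual LP is:
  minimize  10y1 + 11y2 + 17y3
  subject to:
    y1 + 2y3 >= 5
    y2 + y3 >= 2
    y1, y2, y3 >= 0

Solving the primal: x* = (8.5, 0).
  primal value c^T x* = 42.5.
Solving the dual: y* = (0, 0, 2.5).
  dual value b^T y* = 42.5.
Strong duality: c^T x* = b^T y*. Confirmed.

42.5


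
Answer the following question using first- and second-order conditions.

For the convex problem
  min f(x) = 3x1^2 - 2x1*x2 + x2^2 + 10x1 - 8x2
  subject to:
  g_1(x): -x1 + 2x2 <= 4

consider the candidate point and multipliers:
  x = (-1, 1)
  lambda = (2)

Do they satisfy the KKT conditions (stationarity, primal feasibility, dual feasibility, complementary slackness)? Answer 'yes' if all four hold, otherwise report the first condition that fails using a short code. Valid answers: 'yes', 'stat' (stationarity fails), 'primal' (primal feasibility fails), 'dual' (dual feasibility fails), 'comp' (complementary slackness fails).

Gradient of f: grad f(x) = Q x + c = (2, -4)
Constraint values g_i(x) = a_i^T x - b_i:
  g_1((-1, 1)) = -1
Stationarity residual: grad f(x) + sum_i lambda_i a_i = (0, 0)
  -> stationarity OK
Primal feasibility (all g_i <= 0): OK
Dual feasibility (all lambda_i >= 0): OK
Complementary slackness (lambda_i * g_i(x) = 0 for all i): FAILS

Verdict: the first failing condition is complementary_slackness -> comp.

comp


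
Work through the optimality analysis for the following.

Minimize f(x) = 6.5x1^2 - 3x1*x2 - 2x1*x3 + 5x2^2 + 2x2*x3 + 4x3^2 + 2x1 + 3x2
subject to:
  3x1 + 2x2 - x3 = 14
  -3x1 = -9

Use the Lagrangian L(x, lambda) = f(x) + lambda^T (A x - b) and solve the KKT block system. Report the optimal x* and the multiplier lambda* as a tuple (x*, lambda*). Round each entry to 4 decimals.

Form the Lagrangian:
  L(x, lambda) = (1/2) x^T Q x + c^T x + lambda^T (A x - b)
Stationarity (grad_x L = 0): Q x + c + A^T lambda = 0.
Primal feasibility: A x = b.

This gives the KKT block system:
  [ Q   A^T ] [ x     ]   [-c ]
  [ A    0  ] [ lambda ] = [ b ]

Solving the linear system:
  x*      = (3, 2.16, -0.68)
  lambda* = (-7.12, 4.84)
  f(x*)   = 77.86

x* = (3, 2.16, -0.68), lambda* = (-7.12, 4.84)


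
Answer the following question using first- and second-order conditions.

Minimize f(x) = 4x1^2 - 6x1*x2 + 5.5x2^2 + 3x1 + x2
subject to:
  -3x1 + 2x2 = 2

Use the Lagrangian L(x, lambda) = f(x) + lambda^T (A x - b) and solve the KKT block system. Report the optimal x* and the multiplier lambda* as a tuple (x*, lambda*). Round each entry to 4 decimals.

Form the Lagrangian:
  L(x, lambda) = (1/2) x^T Q x + c^T x + lambda^T (A x - b)
Stationarity (grad_x L = 0): Q x + c + A^T lambda = 0.
Primal feasibility: A x = b.

This gives the KKT block system:
  [ Q   A^T ] [ x     ]   [-c ]
  [ A    0  ] [ lambda ] = [ b ]

Solving the linear system:
  x*      = (-1.0169, -0.5254)
  lambda* = (-0.661)
  f(x*)   = -1.1271

x* = (-1.0169, -0.5254), lambda* = (-0.661)


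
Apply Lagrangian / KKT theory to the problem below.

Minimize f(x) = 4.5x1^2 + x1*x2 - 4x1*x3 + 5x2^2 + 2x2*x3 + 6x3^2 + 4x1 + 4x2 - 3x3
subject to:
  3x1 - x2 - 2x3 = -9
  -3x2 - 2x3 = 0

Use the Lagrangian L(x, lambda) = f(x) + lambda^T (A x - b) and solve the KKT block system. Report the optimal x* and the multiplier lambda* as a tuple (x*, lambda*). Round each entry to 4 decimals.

Form the Lagrangian:
  L(x, lambda) = (1/2) x^T Q x + c^T x + lambda^T (A x - b)
Stationarity (grad_x L = 0): Q x + c + A^T lambda = 0.
Primal feasibility: A x = b.

This gives the KKT block system:
  [ Q   A^T ] [ x     ]   [-c ]
  [ A    0  ] [ lambda ] = [ b ]

Solving the linear system:
  x*      = (-2.9264, -0.1104, 0.1656)
  lambda* = (7.7035, -2.4675)
  f(x*)   = 28.3436

x* = (-2.9264, -0.1104, 0.1656), lambda* = (7.7035, -2.4675)


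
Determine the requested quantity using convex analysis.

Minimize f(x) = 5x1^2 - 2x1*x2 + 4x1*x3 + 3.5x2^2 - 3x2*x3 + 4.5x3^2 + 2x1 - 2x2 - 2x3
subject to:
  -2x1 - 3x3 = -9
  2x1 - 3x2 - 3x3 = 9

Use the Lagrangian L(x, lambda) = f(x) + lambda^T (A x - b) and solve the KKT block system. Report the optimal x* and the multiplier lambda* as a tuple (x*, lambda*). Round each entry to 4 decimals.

Form the Lagrangian:
  L(x, lambda) = (1/2) x^T Q x + c^T x + lambda^T (A x - b)
Stationarity (grad_x L = 0): Q x + c + A^T lambda = 0.
Primal feasibility: A x = b.

This gives the KKT block system:
  [ Q   A^T ] [ x     ]   [-c ]
  [ A    0  ] [ lambda ] = [ b ]

Solving the linear system:
  x*      = (3.4737, -1.3684, 0.6842)
  lambda* = (14.2456, -6.8596)
  f(x*)   = 99.1316

x* = (3.4737, -1.3684, 0.6842), lambda* = (14.2456, -6.8596)


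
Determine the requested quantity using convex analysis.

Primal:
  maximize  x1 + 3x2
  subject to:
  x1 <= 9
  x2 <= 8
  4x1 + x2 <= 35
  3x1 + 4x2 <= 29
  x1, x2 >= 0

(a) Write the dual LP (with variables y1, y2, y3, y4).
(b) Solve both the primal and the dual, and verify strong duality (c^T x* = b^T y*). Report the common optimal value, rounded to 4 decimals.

The standard primal-dual pair for 'max c^T x s.t. A x <= b, x >= 0' is:
  Dual:  min b^T y  s.t.  A^T y >= c,  y >= 0.

So the dual LP is:
  minimize  9y1 + 8y2 + 35y3 + 29y4
  subject to:
    y1 + 4y3 + 3y4 >= 1
    y2 + y3 + 4y4 >= 3
    y1, y2, y3, y4 >= 0

Solving the primal: x* = (0, 7.25).
  primal value c^T x* = 21.75.
Solving the dual: y* = (0, 0, 0, 0.75).
  dual value b^T y* = 21.75.
Strong duality: c^T x* = b^T y*. Confirmed.

21.75


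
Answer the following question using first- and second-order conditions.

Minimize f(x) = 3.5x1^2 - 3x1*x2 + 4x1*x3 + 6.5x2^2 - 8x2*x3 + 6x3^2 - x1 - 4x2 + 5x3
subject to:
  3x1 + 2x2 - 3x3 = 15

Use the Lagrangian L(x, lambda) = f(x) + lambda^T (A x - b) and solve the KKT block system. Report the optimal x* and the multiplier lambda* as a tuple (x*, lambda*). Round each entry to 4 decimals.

Form the Lagrangian:
  L(x, lambda) = (1/2) x^T Q x + c^T x + lambda^T (A x - b)
Stationarity (grad_x L = 0): Q x + c + A^T lambda = 0.
Primal feasibility: A x = b.

This gives the KKT block system:
  [ Q   A^T ] [ x     ]   [-c ]
  [ A    0  ] [ lambda ] = [ b ]

Solving the linear system:
  x*      = (2.8174, 0.2095, -2.043)
  lambda* = (-3.3072)
  f(x*)   = 17.869

x* = (2.8174, 0.2095, -2.043), lambda* = (-3.3072)


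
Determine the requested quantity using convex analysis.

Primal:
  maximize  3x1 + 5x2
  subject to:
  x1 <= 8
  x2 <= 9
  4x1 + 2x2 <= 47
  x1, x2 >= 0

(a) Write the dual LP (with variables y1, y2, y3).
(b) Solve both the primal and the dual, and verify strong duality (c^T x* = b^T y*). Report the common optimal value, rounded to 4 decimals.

The standard primal-dual pair for 'max c^T x s.t. A x <= b, x >= 0' is:
  Dual:  min b^T y  s.t.  A^T y >= c,  y >= 0.

So the dual LP is:
  minimize  8y1 + 9y2 + 47y3
  subject to:
    y1 + 4y3 >= 3
    y2 + 2y3 >= 5
    y1, y2, y3 >= 0

Solving the primal: x* = (7.25, 9).
  primal value c^T x* = 66.75.
Solving the dual: y* = (0, 3.5, 0.75).
  dual value b^T y* = 66.75.
Strong duality: c^T x* = b^T y*. Confirmed.

66.75


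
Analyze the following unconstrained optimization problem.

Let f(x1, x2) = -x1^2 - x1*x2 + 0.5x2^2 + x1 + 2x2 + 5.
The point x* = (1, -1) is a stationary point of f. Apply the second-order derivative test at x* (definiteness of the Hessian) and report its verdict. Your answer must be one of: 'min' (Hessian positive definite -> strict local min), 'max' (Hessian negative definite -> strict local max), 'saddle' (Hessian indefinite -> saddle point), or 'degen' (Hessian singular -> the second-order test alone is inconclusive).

Compute the Hessian H = grad^2 f:
  H = [[-2, -1], [-1, 1]]
Verify stationarity: grad f(x*) = H x* + g = (0, 0).
Eigenvalues of H: -2.3028, 1.3028.
Eigenvalues have mixed signs, so H is indefinite -> x* is a saddle point.

saddle


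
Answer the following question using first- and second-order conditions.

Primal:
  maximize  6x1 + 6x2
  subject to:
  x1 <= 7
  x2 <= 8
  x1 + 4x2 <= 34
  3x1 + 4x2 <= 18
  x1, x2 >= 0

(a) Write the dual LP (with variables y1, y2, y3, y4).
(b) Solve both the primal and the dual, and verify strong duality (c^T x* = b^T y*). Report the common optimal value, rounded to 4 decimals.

The standard primal-dual pair for 'max c^T x s.t. A x <= b, x >= 0' is:
  Dual:  min b^T y  s.t.  A^T y >= c,  y >= 0.

So the dual LP is:
  minimize  7y1 + 8y2 + 34y3 + 18y4
  subject to:
    y1 + y3 + 3y4 >= 6
    y2 + 4y3 + 4y4 >= 6
    y1, y2, y3, y4 >= 0

Solving the primal: x* = (6, 0).
  primal value c^T x* = 36.
Solving the dual: y* = (0, 0, 0, 2).
  dual value b^T y* = 36.
Strong duality: c^T x* = b^T y*. Confirmed.

36


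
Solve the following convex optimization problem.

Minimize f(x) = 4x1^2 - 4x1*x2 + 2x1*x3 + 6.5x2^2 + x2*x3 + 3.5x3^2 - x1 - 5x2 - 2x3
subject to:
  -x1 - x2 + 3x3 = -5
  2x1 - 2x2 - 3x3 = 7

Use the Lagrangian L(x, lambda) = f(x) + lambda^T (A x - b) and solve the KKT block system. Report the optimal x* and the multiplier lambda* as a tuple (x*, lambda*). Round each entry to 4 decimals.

Form the Lagrangian:
  L(x, lambda) = (1/2) x^T Q x + c^T x + lambda^T (A x - b)
Stationarity (grad_x L = 0): Q x + c + A^T lambda = 0.
Primal feasibility: A x = b.

This gives the KKT block system:
  [ Q   A^T ] [ x     ]   [-c ]
  [ A    0  ] [ lambda ] = [ b ]

Solving the linear system:
  x*      = (1.4029, -0.199, -1.2654)
  lambda* = (-2.9879, -5.7382)
  f(x*)   = 13.6755

x* = (1.4029, -0.199, -1.2654), lambda* = (-2.9879, -5.7382)


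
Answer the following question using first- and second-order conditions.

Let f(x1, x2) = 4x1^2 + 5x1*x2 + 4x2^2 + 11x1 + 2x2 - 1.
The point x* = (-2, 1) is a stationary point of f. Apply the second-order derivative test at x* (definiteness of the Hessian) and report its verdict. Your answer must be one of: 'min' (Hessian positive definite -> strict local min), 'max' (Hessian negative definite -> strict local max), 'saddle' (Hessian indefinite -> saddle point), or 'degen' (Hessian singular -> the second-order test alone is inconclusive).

Compute the Hessian H = grad^2 f:
  H = [[8, 5], [5, 8]]
Verify stationarity: grad f(x*) = H x* + g = (0, 0).
Eigenvalues of H: 3, 13.
Both eigenvalues > 0, so H is positive definite -> x* is a strict local min.

min


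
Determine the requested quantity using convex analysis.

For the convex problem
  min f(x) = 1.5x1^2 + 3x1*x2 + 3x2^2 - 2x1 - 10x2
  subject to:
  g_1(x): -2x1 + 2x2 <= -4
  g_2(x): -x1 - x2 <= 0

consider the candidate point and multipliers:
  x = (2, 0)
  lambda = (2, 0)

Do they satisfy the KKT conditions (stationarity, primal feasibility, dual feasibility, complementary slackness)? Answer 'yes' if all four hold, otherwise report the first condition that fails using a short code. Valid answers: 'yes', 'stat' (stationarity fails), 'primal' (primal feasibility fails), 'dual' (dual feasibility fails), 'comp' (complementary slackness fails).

Gradient of f: grad f(x) = Q x + c = (4, -4)
Constraint values g_i(x) = a_i^T x - b_i:
  g_1((2, 0)) = 0
  g_2((2, 0)) = -2
Stationarity residual: grad f(x) + sum_i lambda_i a_i = (0, 0)
  -> stationarity OK
Primal feasibility (all g_i <= 0): OK
Dual feasibility (all lambda_i >= 0): OK
Complementary slackness (lambda_i * g_i(x) = 0 for all i): OK

Verdict: yes, KKT holds.

yes


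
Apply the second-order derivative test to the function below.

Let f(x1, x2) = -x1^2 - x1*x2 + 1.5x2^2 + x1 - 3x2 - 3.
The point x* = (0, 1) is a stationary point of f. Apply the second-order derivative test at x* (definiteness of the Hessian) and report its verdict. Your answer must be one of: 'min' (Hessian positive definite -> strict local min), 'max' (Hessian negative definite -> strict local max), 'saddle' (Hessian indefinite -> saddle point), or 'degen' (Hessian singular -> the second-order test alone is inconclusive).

Compute the Hessian H = grad^2 f:
  H = [[-2, -1], [-1, 3]]
Verify stationarity: grad f(x*) = H x* + g = (0, 0).
Eigenvalues of H: -2.1926, 3.1926.
Eigenvalues have mixed signs, so H is indefinite -> x* is a saddle point.

saddle


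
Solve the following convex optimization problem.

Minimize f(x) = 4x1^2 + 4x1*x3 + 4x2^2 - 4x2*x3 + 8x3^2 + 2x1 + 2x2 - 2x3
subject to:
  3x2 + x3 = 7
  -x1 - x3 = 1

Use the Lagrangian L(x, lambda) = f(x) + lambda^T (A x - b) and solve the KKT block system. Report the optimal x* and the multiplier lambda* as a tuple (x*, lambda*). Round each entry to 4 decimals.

Form the Lagrangian:
  L(x, lambda) = (1/2) x^T Q x + c^T x + lambda^T (A x - b)
Stationarity (grad_x L = 0): Q x + c + A^T lambda = 0.
Primal feasibility: A x = b.

This gives the KKT block system:
  [ Q   A^T ] [ x     ]   [-c ]
  [ A    0  ] [ lambda ] = [ b ]

Solving the linear system:
  x*      = (-1.8295, 2.0568, 0.8295)
  lambda* = (-5.0455, -9.3182)
  f(x*)   = 21.7159

x* = (-1.8295, 2.0568, 0.8295), lambda* = (-5.0455, -9.3182)


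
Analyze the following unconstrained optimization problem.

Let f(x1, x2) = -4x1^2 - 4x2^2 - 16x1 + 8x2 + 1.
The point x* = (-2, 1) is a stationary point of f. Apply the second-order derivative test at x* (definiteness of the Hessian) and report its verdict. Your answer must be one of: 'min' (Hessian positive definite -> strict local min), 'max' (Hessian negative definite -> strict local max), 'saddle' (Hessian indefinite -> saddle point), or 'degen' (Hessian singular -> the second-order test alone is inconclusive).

Compute the Hessian H = grad^2 f:
  H = [[-8, 0], [0, -8]]
Verify stationarity: grad f(x*) = H x* + g = (0, 0).
Eigenvalues of H: -8, -8.
Both eigenvalues < 0, so H is negative definite -> x* is a strict local max.

max


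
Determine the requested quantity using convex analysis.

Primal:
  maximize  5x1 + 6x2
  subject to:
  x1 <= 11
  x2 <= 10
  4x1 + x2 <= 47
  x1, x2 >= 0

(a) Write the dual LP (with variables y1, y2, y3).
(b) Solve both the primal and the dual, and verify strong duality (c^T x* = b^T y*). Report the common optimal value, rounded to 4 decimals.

The standard primal-dual pair for 'max c^T x s.t. A x <= b, x >= 0' is:
  Dual:  min b^T y  s.t.  A^T y >= c,  y >= 0.

So the dual LP is:
  minimize  11y1 + 10y2 + 47y3
  subject to:
    y1 + 4y3 >= 5
    y2 + y3 >= 6
    y1, y2, y3 >= 0

Solving the primal: x* = (9.25, 10).
  primal value c^T x* = 106.25.
Solving the dual: y* = (0, 4.75, 1.25).
  dual value b^T y* = 106.25.
Strong duality: c^T x* = b^T y*. Confirmed.

106.25


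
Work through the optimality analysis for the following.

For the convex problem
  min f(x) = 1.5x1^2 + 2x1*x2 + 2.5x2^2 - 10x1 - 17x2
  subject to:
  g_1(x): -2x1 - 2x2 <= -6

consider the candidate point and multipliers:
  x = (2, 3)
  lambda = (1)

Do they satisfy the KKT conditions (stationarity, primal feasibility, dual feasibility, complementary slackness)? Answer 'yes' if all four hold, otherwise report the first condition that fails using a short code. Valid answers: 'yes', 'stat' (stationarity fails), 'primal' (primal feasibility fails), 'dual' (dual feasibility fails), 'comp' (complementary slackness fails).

Gradient of f: grad f(x) = Q x + c = (2, 2)
Constraint values g_i(x) = a_i^T x - b_i:
  g_1((2, 3)) = -4
Stationarity residual: grad f(x) + sum_i lambda_i a_i = (0, 0)
  -> stationarity OK
Primal feasibility (all g_i <= 0): OK
Dual feasibility (all lambda_i >= 0): OK
Complementary slackness (lambda_i * g_i(x) = 0 for all i): FAILS

Verdict: the first failing condition is complementary_slackness -> comp.

comp


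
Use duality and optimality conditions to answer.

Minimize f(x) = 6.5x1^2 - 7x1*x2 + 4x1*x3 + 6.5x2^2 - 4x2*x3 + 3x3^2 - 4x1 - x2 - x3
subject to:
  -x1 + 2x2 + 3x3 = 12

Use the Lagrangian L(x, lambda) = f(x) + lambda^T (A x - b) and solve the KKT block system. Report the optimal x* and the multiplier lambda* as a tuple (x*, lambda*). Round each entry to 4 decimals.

Form the Lagrangian:
  L(x, lambda) = (1/2) x^T Q x + c^T x + lambda^T (A x - b)
Stationarity (grad_x L = 0): Q x + c + A^T lambda = 0.
Primal feasibility: A x = b.

This gives the KKT block system:
  [ Q   A^T ] [ x     ]   [-c ]
  [ A    0  ] [ lambda ] = [ b ]

Solving the linear system:
  x*      = (-0.0745, 1.4959, 2.9779)
  lambda* = (-3.5285)
  f(x*)   = 19.0832

x* = (-0.0745, 1.4959, 2.9779), lambda* = (-3.5285)


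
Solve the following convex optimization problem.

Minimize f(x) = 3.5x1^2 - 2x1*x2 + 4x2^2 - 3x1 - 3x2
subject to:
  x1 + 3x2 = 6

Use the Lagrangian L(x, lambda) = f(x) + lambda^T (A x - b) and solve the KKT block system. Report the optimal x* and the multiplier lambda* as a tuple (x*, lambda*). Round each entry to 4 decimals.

Form the Lagrangian:
  L(x, lambda) = (1/2) x^T Q x + c^T x + lambda^T (A x - b)
Stationarity (grad_x L = 0): Q x + c + A^T lambda = 0.
Primal feasibility: A x = b.

This gives the KKT block system:
  [ Q   A^T ] [ x     ]   [-c ]
  [ A    0  ] [ lambda ] = [ b ]

Solving the linear system:
  x*      = (1.2289, 1.5904)
  lambda* = (-2.4217)
  f(x*)   = 3.0361

x* = (1.2289, 1.5904), lambda* = (-2.4217)


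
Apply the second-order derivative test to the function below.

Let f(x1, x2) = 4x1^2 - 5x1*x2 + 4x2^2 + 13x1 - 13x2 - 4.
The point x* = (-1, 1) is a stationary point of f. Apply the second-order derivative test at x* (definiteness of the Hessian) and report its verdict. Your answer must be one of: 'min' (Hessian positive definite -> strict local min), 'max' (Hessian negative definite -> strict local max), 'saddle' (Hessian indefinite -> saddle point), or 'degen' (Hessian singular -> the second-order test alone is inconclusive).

Compute the Hessian H = grad^2 f:
  H = [[8, -5], [-5, 8]]
Verify stationarity: grad f(x*) = H x* + g = (0, 0).
Eigenvalues of H: 3, 13.
Both eigenvalues > 0, so H is positive definite -> x* is a strict local min.

min


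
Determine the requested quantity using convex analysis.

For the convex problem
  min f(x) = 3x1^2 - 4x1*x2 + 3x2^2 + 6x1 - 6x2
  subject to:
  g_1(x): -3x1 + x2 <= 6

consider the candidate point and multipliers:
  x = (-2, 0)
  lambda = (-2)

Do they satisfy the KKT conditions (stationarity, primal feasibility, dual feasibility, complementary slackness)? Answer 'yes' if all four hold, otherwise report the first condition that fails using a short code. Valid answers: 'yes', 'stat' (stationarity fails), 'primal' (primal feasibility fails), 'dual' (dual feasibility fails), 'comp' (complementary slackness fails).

Gradient of f: grad f(x) = Q x + c = (-6, 2)
Constraint values g_i(x) = a_i^T x - b_i:
  g_1((-2, 0)) = 0
Stationarity residual: grad f(x) + sum_i lambda_i a_i = (0, 0)
  -> stationarity OK
Primal feasibility (all g_i <= 0): OK
Dual feasibility (all lambda_i >= 0): FAILS
Complementary slackness (lambda_i * g_i(x) = 0 for all i): OK

Verdict: the first failing condition is dual_feasibility -> dual.

dual


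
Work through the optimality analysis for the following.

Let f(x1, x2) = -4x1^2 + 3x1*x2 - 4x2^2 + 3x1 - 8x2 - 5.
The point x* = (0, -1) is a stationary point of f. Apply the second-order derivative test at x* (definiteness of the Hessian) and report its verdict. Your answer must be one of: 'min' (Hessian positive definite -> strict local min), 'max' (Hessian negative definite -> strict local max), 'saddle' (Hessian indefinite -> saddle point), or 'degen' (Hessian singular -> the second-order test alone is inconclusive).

Compute the Hessian H = grad^2 f:
  H = [[-8, 3], [3, -8]]
Verify stationarity: grad f(x*) = H x* + g = (0, 0).
Eigenvalues of H: -11, -5.
Both eigenvalues < 0, so H is negative definite -> x* is a strict local max.

max


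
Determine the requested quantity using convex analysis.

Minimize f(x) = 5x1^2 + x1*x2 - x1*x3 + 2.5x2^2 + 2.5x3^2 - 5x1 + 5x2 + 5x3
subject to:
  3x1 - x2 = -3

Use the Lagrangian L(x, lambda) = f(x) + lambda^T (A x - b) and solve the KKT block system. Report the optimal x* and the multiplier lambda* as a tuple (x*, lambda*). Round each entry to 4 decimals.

Form the Lagrangian:
  L(x, lambda) = (1/2) x^T Q x + c^T x + lambda^T (A x - b)
Stationarity (grad_x L = 0): Q x + c + A^T lambda = 0.
Primal feasibility: A x = b.

This gives the KKT block system:
  [ Q   A^T ] [ x     ]   [-c ]
  [ A    0  ] [ lambda ] = [ b ]

Solving the linear system:
  x*      = (-0.9704, 0.0888, -1.1941)
  lambda* = (4.4737)
  f(x*)   = 6.3734

x* = (-0.9704, 0.0888, -1.1941), lambda* = (4.4737)


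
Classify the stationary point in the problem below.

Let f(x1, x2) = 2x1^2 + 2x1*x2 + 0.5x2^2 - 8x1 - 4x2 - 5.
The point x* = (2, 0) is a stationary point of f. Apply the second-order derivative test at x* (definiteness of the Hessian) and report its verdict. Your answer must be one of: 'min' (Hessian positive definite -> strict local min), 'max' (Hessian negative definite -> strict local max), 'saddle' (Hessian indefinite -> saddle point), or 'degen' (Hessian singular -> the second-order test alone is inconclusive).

Compute the Hessian H = grad^2 f:
  H = [[4, 2], [2, 1]]
Verify stationarity: grad f(x*) = H x* + g = (0, 0).
Eigenvalues of H: 0, 5.
H has a zero eigenvalue (singular; positive semidefinite but not definite), so H is neither positive definite, negative definite, nor indefinite. The second-order test alone is inconclusive -> degen.
(Indeed, f is constant along the null direction of H through x*, so x* is not a strict local extremum.)

degen
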